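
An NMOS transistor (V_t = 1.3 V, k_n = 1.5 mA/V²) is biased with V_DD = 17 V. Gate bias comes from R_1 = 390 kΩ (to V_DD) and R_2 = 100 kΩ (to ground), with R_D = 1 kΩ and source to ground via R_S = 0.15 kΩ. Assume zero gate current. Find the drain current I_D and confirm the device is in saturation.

V_G = V_DD·R_2/(R_1+R_2) = 17×100/490 = 3.47 V.
Assume saturation: I_D = (k_n/2)(V_GS − V_t)² with V_GS = V_G − I_D·R_S = 3.47 − 0.15·I_D.
Substituting gives 0.0169·I_D² − 1.49·I_D + 3.53 = 0, with roots I_D = 2.44 or 85.7 mA.
The root I_D = 85.7 mA gives V_GS = -9.39 V ≤ V_t, so take I_D = 2.44 mA.
Then V_GS = 3.1 V and V_DS = V_DD − I_D(R_D+R_S) = 17 − 2.44×1.15 = 14.2 V.
Saturation requires V_DS ≥ V_GS − V_t = 1.8 V; 14.2 ≥ 1.8 ✓.

I_D ≈ 2.4 mA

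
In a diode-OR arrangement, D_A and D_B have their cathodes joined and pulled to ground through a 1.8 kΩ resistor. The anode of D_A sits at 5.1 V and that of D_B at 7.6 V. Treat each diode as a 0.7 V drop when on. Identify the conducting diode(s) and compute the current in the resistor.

Assume both conduct. Then node N would need to be at both 5.1−0.7 = 4.4 V and 7.6−0.7 = 6.9 V, which is impossible.
Assume only D_B conducts: V_N = 7.6 − 0.7 = 6.9 V, so I_R = 6.9/1.8 = 3.83 mA.
Check D_A: its anode-to-cathode voltage is 5.1 − 6.9 = -1.8 V < 0.7 V, so it is off. The assumption is consistent.

Only D_B conducts; I_R ≈ 3.8 mA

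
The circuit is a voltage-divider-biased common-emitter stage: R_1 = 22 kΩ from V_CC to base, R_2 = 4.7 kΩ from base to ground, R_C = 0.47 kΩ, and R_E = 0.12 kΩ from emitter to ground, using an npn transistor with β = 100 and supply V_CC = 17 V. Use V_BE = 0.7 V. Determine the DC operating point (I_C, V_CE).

Thevenize the base divider: V_Th = V_CC·R_2/(R_1+R_2) = 17×4.7/26.7 = 2.99 V, R_Th = R_1‖R_2 = 3.87 kΩ.
Base-emitter loop: V_Th = I_B·R_Th + V_BE + (β+1)I_B·R_E, so I_B = (2.99 − 0.7) / (3.87 + 101×0.12) = 0.143 mA.
I_C = β·I_B = 100×0.143 = 14.3 mA, and I_E = (β+1)I_B = 14.5 mA.
V_CE = V_CC − I_C·R_C − I_E·R_E = 17 − 14.3×0.47 − 14.5×0.12 = 8.53 V.
V_CE = 8.53 V > 0.2 V confirms active-region operation.

I_C ≈ 14 mA, V_CE ≈ 8.5 V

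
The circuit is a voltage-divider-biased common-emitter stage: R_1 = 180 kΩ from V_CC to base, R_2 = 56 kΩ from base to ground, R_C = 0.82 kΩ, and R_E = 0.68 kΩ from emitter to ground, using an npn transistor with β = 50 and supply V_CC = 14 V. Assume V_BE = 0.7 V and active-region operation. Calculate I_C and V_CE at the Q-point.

I_C ≈ 1.7 mA, V_CE ≈ 11 V

Thevenize the base divider: V_Th = V_CC·R_2/(R_1+R_2) = 14×56/236 = 3.32 V, R_Th = R_1‖R_2 = 42.7 kΩ.
Base-emitter loop: V_Th = I_B·R_Th + V_BE + (β+1)I_B·R_E, so I_B = (3.32 − 0.7) / (42.7 + 51×0.68) = 0.0339 mA.
I_C = β·I_B = 50×0.0339 = 1.69 mA, and I_E = (β+1)I_B = 1.73 mA.
V_CE = V_CC − I_C·R_C − I_E·R_E = 14 − 1.69×0.82 − 1.73×0.68 = 11.4 V.
V_CE = 11.4 V > 0.2 V confirms active-region operation.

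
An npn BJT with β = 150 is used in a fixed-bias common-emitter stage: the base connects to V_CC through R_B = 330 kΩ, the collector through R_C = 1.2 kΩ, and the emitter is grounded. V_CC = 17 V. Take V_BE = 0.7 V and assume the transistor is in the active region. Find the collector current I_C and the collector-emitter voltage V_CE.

I_C ≈ 7.4 mA, V_CE ≈ 8.1 V

Base loop: V_CC = I_B·R_B + V_BE, so I_B = (17 − 0.7)/330 kΩ = 0.0494 mA.
In the active region I_C = β·I_B = 150 × 0.0494 = 7.41 mA.
Collector loop: V_CE = V_CC − I_C·R_C = 17 − 7.41×1.2 = 8.11 V.
Since V_CE = 8.11 V > V_CE(sat) ≈ 0.2 V, the transistor is in the active region as assumed.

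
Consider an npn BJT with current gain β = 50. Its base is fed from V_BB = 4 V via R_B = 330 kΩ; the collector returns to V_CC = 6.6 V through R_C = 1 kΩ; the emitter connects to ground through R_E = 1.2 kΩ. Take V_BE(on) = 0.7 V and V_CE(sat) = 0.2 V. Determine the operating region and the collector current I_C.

Assume active. Base-emitter loop: I_B = (V_BB − V_BE)/(R_B + (β+1)R_E) = (4 − 0.7)/(330 + 51×1.2) = 0.00844 mA.
I_C = β·I_B = 50×0.00844 = 0.422 mA.
V_CE = V_CC − I_C·R_C − I_E·R_E = 6.6 − 0.422×1 − 0.43×1.2 = 5.66 V > V_CE(sat), so the active-region assumption holds.

active; I_C ≈ 0.42 mA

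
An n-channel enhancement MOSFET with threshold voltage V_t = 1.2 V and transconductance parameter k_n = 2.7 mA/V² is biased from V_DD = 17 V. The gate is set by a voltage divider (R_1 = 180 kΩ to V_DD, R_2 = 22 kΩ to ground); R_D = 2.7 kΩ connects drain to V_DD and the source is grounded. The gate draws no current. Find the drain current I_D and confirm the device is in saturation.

I_D ≈ 0.57 mA

V_G = V_DD·R_2/(R_1+R_2) = 17×22/202 = 1.85 V. With the source grounded, V_GS = V_G = 1.85 V.
Assume saturation: I_D = (k_n/2)(V_GS − V_t)² = (2.7/2)×(1.85 − 1.2)² = 1.35×0.651² = 0.573 mA.
V_DS = V_DD − I_D·R_D = 17 − 0.573×2.7 = 15.5 V.
Saturation requires V_DS ≥ V_GS − V_t = 0.651 V; 15.5 ≥ 0.651 ✓.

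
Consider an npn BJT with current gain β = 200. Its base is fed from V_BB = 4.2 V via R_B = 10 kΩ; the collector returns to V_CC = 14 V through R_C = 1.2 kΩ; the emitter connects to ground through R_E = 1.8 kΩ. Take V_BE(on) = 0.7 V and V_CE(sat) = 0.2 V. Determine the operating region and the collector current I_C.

active; I_C ≈ 1.9 mA

Assume active. Base-emitter loop: I_B = (V_BB − V_BE)/(R_B + (β+1)R_E) = (4.2 − 0.7)/(10 + 201×1.8) = 0.00941 mA.
I_C = β·I_B = 200×0.00941 = 1.88 mA.
V_CE = V_CC − I_C·R_C − I_E·R_E = 14 − 1.88×1.2 − 1.89×1.8 = 8.33 V > V_CE(sat), so the active-region assumption holds.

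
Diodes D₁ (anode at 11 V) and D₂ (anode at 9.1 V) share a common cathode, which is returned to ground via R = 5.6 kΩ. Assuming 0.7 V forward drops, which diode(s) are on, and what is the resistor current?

Assume both conduct. Then node N would need to be at both 11−0.7 = 10.3 V and 9.1−0.7 = 8.4 V, which is impossible.
Assume only D₁ conducts: V_N = 11 − 0.7 = 10.3 V, so I_R = 10.3/5.6 = 1.84 mA.
Check D₂: its anode-to-cathode voltage is 9.1 − 10.3 = -1.2 V < 0.7 V, so it is off. The assumption is consistent.

Only D₁ conducts; I_R ≈ 1.8 mA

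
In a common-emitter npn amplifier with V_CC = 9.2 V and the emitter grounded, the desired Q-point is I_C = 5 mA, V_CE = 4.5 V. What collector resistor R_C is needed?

Collector loop: V_CC = I_C·R_C + V_CE.
R_C = (V_CC − V_CE)/I_C = (9.2 − 4.5)/5 = 0.94 kΩ.

R_C ≈ 0.94 kΩ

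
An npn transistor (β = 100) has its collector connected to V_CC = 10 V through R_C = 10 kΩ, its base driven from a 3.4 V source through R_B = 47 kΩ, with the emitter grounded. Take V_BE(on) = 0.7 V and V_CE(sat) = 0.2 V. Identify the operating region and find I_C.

saturation; I_C ≈ 0.98 mA

Assume active: I_B = (3.4 − 0.7)/47 = 0.0574 mA, giving I_C = β·I_B = 5.74 mA.
But then V_CE = 10 − 5.74×10 = -47.4 V < V_CE(sat) = 0.2 V — impossible in the active region.
So the transistor is saturated. With V_CE = 0.2 V, I_C = (V_CC − 0.2)/R_C = 9.8/10 = 0.98 mA.
Check: β·I_B = 5.74 mA > I_C = 0.98 mA, confirming saturation.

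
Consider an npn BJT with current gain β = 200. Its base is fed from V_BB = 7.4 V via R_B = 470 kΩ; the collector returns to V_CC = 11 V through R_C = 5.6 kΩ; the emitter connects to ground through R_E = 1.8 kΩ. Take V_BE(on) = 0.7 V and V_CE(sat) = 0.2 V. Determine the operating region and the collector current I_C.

saturation; I_C ≈ 1.5 mA

Assume active: I_B = (7.4 − 0.7)/(470 + 201×1.8) = 0.00805 mA, I_C = β·I_B = 1.61 mA.
Then V_CE = 11 − 1.61×5.6 − 1.62×1.8 = -0.936 V < 0.2 V — the active assumption fails.
Re-solve with V_CE = 0.2 V. KCL at the emitter: V_E/R_E = (V_BB−0.7−V_E)/R_B + (V_CC−0.2−V_E)/R_C, giving V_E = 2.64 V.
I_C = (V_CC − 0.2 − V_E)/R_C = (10.8 − 2.64)/5.6 = 1.46 mA.
Check: I_B = (6.7 − 2.64)/470 = 0.00864 mA, and β·I_B = 1.73 mA > I_C, confirming saturation.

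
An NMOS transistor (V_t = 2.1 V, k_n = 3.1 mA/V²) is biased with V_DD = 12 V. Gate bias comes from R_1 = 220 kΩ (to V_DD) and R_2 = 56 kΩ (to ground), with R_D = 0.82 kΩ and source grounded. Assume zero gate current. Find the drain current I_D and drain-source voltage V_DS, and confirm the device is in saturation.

I_D ≈ 0.17 mA, V_DS ≈ 12 V

V_G = V_DD·R_2/(R_1+R_2) = 12×56/276 = 2.43 V. With the source grounded, V_GS = V_G = 2.43 V.
Assume saturation: I_D = (k_n/2)(V_GS − V_t)² = (3.1/2)×(2.43 − 2.1)² = 1.55×0.335² = 0.174 mA.
V_DS = V_DD − I_D·R_D = 12 − 0.174×0.82 = 11.9 V.
Saturation requires V_DS ≥ V_GS − V_t = 0.335 V; 11.9 ≥ 0.335 ✓.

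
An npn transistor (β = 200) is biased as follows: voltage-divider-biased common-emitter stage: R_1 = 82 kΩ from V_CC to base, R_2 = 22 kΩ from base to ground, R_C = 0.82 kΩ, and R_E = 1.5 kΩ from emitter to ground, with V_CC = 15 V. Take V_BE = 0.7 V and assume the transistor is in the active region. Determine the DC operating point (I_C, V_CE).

I_C ≈ 1.6 mA, V_CE ≈ 11 V

Thevenize the base divider: V_Th = V_CC·R_2/(R_1+R_2) = 15×22/104 = 3.17 V, R_Th = R_1‖R_2 = 17.3 kΩ.
Base-emitter loop: V_Th = I_B·R_Th + V_BE + (β+1)I_B·R_E, so I_B = (3.17 − 0.7) / (17.3 + 201×1.5) = 0.00776 mA.
I_C = β·I_B = 200×0.00776 = 1.55 mA, and I_E = (β+1)I_B = 1.56 mA.
V_CE = V_CC − I_C·R_C − I_E·R_E = 15 − 1.55×0.82 − 1.56×1.5 = 11.4 V.
V_CE = 11.4 V > 0.2 V confirms active-region operation.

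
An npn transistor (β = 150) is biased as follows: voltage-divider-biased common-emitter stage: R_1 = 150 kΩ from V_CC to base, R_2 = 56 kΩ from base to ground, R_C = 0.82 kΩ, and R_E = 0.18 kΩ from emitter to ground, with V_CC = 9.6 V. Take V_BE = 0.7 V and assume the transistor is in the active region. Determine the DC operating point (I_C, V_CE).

I_C ≈ 4.2 mA, V_CE ≈ 5.4 V

Thevenize the base divider: V_Th = V_CC·R_2/(R_1+R_2) = 9.6×56/206 = 2.61 V, R_Th = R_1‖R_2 = 40.8 kΩ.
Base-emitter loop: V_Th = I_B·R_Th + V_BE + (β+1)I_B·R_E, so I_B = (2.61 − 0.7) / (40.8 + 151×0.18) = 0.0281 mA.
I_C = β·I_B = 150×0.0281 = 4.22 mA, and I_E = (β+1)I_B = 4.24 mA.
V_CE = V_CC − I_C·R_C − I_E·R_E = 9.6 − 4.22×0.82 − 4.24×0.18 = 5.38 V.
V_CE = 5.38 V > 0.2 V confirms active-region operation.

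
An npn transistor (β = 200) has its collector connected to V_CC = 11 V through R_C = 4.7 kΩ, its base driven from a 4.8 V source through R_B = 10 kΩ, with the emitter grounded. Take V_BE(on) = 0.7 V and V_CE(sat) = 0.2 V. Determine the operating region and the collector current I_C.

saturation; I_C ≈ 2.3 mA

Assume active: I_B = (4.8 − 0.7)/10 = 0.41 mA, giving I_C = β·I_B = 82 mA.
But then V_CE = 11 − 82×4.7 = -374 V < V_CE(sat) = 0.2 V — impossible in the active region.
So the transistor is saturated. With V_CE = 0.2 V, I_C = (V_CC − 0.2)/R_C = 10.8/4.7 = 2.3 mA.
Check: β·I_B = 82 mA > I_C = 2.3 mA, confirming saturation.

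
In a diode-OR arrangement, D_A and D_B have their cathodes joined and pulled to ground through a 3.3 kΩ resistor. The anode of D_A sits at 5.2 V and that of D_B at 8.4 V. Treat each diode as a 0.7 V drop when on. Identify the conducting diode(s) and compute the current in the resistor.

Assume both conduct. Then node N would need to be at both 5.2−0.7 = 4.5 V and 8.4−0.7 = 7.7 V, which is impossible.
Assume only D_B conducts: V_N = 8.4 − 0.7 = 7.7 V, so I_R = 7.7/3.3 = 2.33 mA.
Check D_A: its anode-to-cathode voltage is 5.2 − 7.7 = -2.5 V < 0.7 V, so it is off. The assumption is consistent.

Only D_B conducts; I_R ≈ 2.3 mA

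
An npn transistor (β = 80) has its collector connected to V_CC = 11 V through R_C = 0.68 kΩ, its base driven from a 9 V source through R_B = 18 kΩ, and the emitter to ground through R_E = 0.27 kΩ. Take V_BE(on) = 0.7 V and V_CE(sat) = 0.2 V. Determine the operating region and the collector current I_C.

saturation; I_C ≈ 11 mA

Assume active: I_B = (9 − 0.7)/(18 + 81×0.27) = 0.208 mA, I_C = β·I_B = 16.7 mA.
Then V_CE = 11 − 16.7×0.68 − 16.9×0.27 = -4.88 V < 0.2 V — the active assumption fails.
Re-solve with V_CE = 0.2 V. KCL at the emitter: V_E/R_E = (V_BB−0.7−V_E)/R_B + (V_CC−0.2−V_E)/R_C, giving V_E = 3.13 V.
I_C = (V_CC − 0.2 − V_E)/R_C = (10.8 − 3.13)/0.68 = 11.3 mA.
Check: I_B = (8.3 − 3.13)/18 = 0.287 mA, and β·I_B = 23 mA > I_C, confirming saturation.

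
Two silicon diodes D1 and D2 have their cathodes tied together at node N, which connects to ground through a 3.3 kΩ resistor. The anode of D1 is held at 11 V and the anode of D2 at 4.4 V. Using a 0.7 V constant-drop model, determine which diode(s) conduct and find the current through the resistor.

Assume both conduct. Then node N would need to be at both 11−0.7 = 10.3 V and 4.4−0.7 = 3.7 V, which is impossible.
Assume only D1 conducts: V_N = 11 − 0.7 = 10.3 V, so I_R = 10.3/3.3 = 3.12 mA.
Check D2: its anode-to-cathode voltage is 4.4 − 10.3 = -5.9 V < 0.7 V, so it is off. The assumption is consistent.

Only D1 conducts; I_R ≈ 3.1 mA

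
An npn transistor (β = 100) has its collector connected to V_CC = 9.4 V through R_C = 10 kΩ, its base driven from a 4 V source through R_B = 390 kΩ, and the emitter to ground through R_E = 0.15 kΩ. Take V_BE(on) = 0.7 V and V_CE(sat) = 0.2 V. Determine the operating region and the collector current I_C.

Assume active. Base-emitter loop: I_B = (V_BB − V_BE)/(R_B + (β+1)R_E) = (4 − 0.7)/(390 + 101×0.15) = 0.00815 mA.
I_C = β·I_B = 100×0.00815 = 0.815 mA.
V_CE = V_CC − I_C·R_C − I_E·R_E = 9.4 − 0.815×10 − 0.823×0.15 = 1.13 V > V_CE(sat), so the active-region assumption holds.

active; I_C ≈ 0.81 mA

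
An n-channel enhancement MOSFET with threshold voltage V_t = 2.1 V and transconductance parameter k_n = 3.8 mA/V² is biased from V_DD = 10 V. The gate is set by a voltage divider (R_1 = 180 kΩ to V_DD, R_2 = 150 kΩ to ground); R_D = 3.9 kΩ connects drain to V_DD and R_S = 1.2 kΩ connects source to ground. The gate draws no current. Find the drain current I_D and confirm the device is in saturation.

V_G = V_DD·R_2/(R_1+R_2) = 10×150/330 = 4.55 V.
Assume saturation: I_D = (k_n/2)(V_GS − V_t)² with V_GS = V_G − I_D·R_S = 4.55 − 1.2·I_D.
Substituting gives 2.74·I_D² − 12.2·I_D + 11.4 = 0, with roots I_D = 1.34 or 3.1 mA.
The root I_D = 3.1 mA gives V_GS = 0.822 V ≤ V_t, so take I_D = 1.34 mA.
Then V_GS = 2.94 V and V_DS = V_DD − I_D(R_D+R_S) = 10 − 1.34×5.1 = 3.17 V.
Saturation requires V_DS ≥ V_GS − V_t = 0.839 V; 3.17 ≥ 0.839 ✓.

I_D ≈ 1.3 mA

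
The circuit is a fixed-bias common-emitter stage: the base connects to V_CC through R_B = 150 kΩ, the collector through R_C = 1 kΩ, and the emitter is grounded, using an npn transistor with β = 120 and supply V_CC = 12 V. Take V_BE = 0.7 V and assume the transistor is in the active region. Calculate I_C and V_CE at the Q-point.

Base loop: V_CC = I_B·R_B + V_BE, so I_B = (12 − 0.7)/150 kΩ = 0.0753 mA.
In the active region I_C = β·I_B = 120 × 0.0753 = 9.04 mA.
Collector loop: V_CE = V_CC − I_C·R_C = 12 − 9.04×1 = 2.96 V.
Since V_CE = 2.96 V > V_CE(sat) ≈ 0.2 V, the transistor is in the active region as assumed.

I_C ≈ 9 mA, V_CE ≈ 3 V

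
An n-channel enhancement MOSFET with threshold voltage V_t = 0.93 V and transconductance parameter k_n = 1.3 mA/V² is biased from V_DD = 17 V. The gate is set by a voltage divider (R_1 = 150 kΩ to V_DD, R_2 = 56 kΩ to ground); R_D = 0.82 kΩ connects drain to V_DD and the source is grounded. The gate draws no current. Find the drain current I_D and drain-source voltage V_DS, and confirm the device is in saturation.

I_D ≈ 8.9 mA, V_DS ≈ 9.7 V

V_G = V_DD·R_2/(R_1+R_2) = 17×56/206 = 4.62 V. With the source grounded, V_GS = V_G = 4.62 V.
Assume saturation: I_D = (k_n/2)(V_GS − V_t)² = (1.3/2)×(4.62 − 0.93)² = 0.65×3.69² = 8.86 mA.
V_DS = V_DD − I_D·R_D = 17 − 8.86×0.82 = 9.74 V.
Saturation requires V_DS ≥ V_GS − V_t = 3.69 V; 9.74 ≥ 3.69 ✓.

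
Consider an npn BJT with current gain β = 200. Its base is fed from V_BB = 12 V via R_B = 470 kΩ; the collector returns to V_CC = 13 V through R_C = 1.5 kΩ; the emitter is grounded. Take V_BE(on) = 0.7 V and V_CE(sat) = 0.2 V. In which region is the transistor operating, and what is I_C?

Assume active. Base-emitter loop: I_B = (V_BB − V_BE)/R_B = (12 − 0.7)/470 = 0.024 mA.
I_C = β·I_B = 200×0.024 = 4.81 mA.
V_CE = V_CC − I_C·R_C = 13 − 4.81×1.5 = 5.79 V > V_CE(sat), so the active-region assumption holds.

active; I_C ≈ 4.8 mA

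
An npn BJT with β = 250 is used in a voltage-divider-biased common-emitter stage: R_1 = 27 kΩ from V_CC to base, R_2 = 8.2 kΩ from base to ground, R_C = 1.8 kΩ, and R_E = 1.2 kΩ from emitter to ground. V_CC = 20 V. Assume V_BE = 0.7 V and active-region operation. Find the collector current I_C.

Thevenize the base divider: V_Th = V_CC·R_2/(R_1+R_2) = 20×8.2/35.2 = 4.66 V, R_Th = R_1‖R_2 = 6.29 kΩ.
Base-emitter loop: V_Th = I_B·R_Th + V_BE + (β+1)I_B·R_E, so I_B = (4.66 − 0.7) / (6.29 + 251×1.2) = 0.0129 mA.
I_C = β·I_B = 250×0.0129 = 3.22 mA, and I_E = (β+1)I_B = 3.23 mA.
V_CE = V_CC − I_C·R_C − I_E·R_E = 20 − 3.22×1.8 − 3.23×1.2 = 10.3 V.
V_CE = 10.3 V > 0.2 V confirms active-region operation.

I_C ≈ 3.2 mA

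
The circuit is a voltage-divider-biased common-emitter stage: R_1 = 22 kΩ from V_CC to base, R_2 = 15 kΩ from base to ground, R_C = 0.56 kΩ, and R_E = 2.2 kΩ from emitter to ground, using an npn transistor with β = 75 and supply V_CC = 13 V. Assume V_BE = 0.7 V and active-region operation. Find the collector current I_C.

Thevenize the base divider: V_Th = V_CC·R_2/(R_1+R_2) = 13×15/37 = 5.27 V, R_Th = R_1‖R_2 = 8.92 kΩ.
Base-emitter loop: V_Th = I_B·R_Th + V_BE + (β+1)I_B·R_E, so I_B = (5.27 − 0.7) / (8.92 + 76×2.2) = 0.0259 mA.
I_C = β·I_B = 75×0.0259 = 1.95 mA, and I_E = (β+1)I_B = 1.97 mA.
V_CE = V_CC − I_C·R_C − I_E·R_E = 13 − 1.95×0.56 − 1.97×2.2 = 7.57 V.
V_CE = 7.57 V > 0.2 V confirms active-region operation.

I_C ≈ 1.9 mA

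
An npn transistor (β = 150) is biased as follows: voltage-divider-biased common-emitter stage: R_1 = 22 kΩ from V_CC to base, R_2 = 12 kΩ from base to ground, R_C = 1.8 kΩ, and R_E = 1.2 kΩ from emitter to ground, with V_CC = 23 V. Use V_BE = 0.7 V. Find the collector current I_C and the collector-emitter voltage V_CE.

Thevenize the base divider: V_Th = V_CC·R_2/(R_1+R_2) = 23×12/34 = 8.12 V, R_Th = R_1‖R_2 = 7.76 kΩ.
Base-emitter loop: V_Th = I_B·R_Th + V_BE + (β+1)I_B·R_E, so I_B = (8.12 − 0.7) / (7.76 + 151×1.2) = 0.0393 mA.
I_C = β·I_B = 150×0.0393 = 5.89 mA, and I_E = (β+1)I_B = 5.93 mA.
V_CE = V_CC − I_C·R_C − I_E·R_E = 23 − 5.89×1.8 − 5.93×1.2 = 5.29 V.
V_CE = 5.29 V > 0.2 V confirms active-region operation.

I_C ≈ 5.9 mA, V_CE ≈ 5.3 V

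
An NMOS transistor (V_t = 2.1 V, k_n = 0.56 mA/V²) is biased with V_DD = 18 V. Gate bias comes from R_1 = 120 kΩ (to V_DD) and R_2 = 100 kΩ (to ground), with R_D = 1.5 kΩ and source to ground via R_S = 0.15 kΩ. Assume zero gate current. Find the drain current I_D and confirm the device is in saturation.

V_G = V_DD·R_2/(R_1+R_2) = 18×100/220 = 8.18 V.
Assume saturation: I_D = (k_n/2)(V_GS − V_t)² with V_GS = V_G − I_D·R_S = 8.18 − 0.15·I_D.
Substituting gives 0.0063·I_D² − 1.51·I_D + 10.4 = 0, with roots I_D = 7.06 or 233 mA.
The root I_D = 233 mA gives V_GS = -26.7 V ≤ V_t, so take I_D = 7.06 mA.
Then V_GS = 7.12 V and V_DS = V_DD − I_D(R_D+R_S) = 18 − 7.06×1.65 = 6.35 V.
Saturation requires V_DS ≥ V_GS − V_t = 5.02 V; 6.35 ≥ 5.02 ✓.

I_D ≈ 7.1 mA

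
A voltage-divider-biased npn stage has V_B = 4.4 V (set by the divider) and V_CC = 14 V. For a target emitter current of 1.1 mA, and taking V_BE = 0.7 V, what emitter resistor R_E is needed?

V_E = V_B − V_BE = 4.4 − 0.7 = 3.7 V.
R_E = V_E / I_E = 3.7 / 1.1 = 3.36 kΩ.

R_E ≈ 3.4 kΩ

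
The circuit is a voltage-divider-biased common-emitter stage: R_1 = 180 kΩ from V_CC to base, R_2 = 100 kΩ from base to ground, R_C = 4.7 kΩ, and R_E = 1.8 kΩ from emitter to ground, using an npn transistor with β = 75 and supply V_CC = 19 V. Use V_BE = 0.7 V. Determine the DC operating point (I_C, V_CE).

Thevenize the base divider: V_Th = V_CC·R_2/(R_1+R_2) = 19×100/280 = 6.79 V, R_Th = R_1‖R_2 = 64.3 kΩ.
Base-emitter loop: V_Th = I_B·R_Th + V_BE + (β+1)I_B·R_E, so I_B = (6.79 − 0.7) / (64.3 + 76×1.8) = 0.0303 mA.
I_C = β·I_B = 75×0.0303 = 2.27 mA, and I_E = (β+1)I_B = 2.3 mA.
V_CE = V_CC − I_C·R_C − I_E·R_E = 19 − 2.27×4.7 − 2.3×1.8 = 4.19 V.
V_CE = 4.19 V > 0.2 V confirms active-region operation.

I_C ≈ 2.3 mA, V_CE ≈ 4.2 V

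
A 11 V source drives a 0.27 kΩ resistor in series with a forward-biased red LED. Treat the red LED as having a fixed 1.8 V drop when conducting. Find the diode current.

KVL around the loop: 11 = V_D + I·R = 1.8 + I × 0.27 kΩ.
So I = (11 − 1.8) / 0.27 kΩ = 9.2 / 0.27 = 34.1 mA.

I ≈ 34 mA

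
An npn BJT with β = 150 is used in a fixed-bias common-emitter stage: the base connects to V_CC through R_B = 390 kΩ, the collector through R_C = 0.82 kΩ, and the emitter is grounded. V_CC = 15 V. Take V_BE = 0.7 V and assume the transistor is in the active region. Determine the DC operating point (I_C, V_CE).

Base loop: V_CC = I_B·R_B + V_BE, so I_B = (15 − 0.7)/390 kΩ = 0.0367 mA.
In the active region I_C = β·I_B = 150 × 0.0367 = 5.5 mA.
Collector loop: V_CE = V_CC − I_C·R_C = 15 − 5.5×0.82 = 10.5 V.
Since V_CE = 10.5 V > V_CE(sat) ≈ 0.2 V, the transistor is in the active region as assumed.

I_C ≈ 5.5 mA, V_CE ≈ 10 V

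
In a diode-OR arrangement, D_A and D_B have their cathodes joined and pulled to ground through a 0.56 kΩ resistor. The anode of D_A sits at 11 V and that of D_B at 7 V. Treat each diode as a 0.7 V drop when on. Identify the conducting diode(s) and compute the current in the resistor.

Only D_A conducts; I_R ≈ 18 mA

Assume both conduct. Then node N would need to be at both 11−0.7 = 10.3 V and 7−0.7 = 6.3 V, which is impossible.
Assume only D_A conducts: V_N = 11 − 0.7 = 10.3 V, so I_R = 10.3/0.56 = 18.4 mA.
Check D_B: its anode-to-cathode voltage is 7 − 10.3 = -3.3 V < 0.7 V, so it is off. The assumption is consistent.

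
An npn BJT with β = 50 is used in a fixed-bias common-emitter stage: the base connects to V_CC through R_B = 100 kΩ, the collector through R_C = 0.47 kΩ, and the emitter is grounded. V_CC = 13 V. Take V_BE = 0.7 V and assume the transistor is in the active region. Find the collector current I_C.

I_C ≈ 6.2 mA

Base loop: V_CC = I_B·R_B + V_BE, so I_B = (13 − 0.7)/100 kΩ = 0.123 mA.
In the active region I_C = β·I_B = 50 × 0.123 = 6.15 mA.
Collector loop: V_CE = V_CC − I_C·R_C = 13 − 6.15×0.47 = 10.1 V.
Since V_CE = 10.1 V > V_CE(sat) ≈ 0.2 V, the transistor is in the active region as assumed.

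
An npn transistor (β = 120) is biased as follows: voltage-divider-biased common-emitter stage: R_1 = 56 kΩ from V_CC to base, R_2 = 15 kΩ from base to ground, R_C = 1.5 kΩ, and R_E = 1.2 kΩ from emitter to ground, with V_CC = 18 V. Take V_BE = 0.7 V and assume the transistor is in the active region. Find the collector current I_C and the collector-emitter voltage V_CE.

Thevenize the base divider: V_Th = V_CC·R_2/(R_1+R_2) = 18×15/71 = 3.8 V, R_Th = R_1‖R_2 = 11.8 kΩ.
Base-emitter loop: V_Th = I_B·R_Th + V_BE + (β+1)I_B·R_E, so I_B = (3.8 − 0.7) / (11.8 + 121×1.2) = 0.0198 mA.
I_C = β·I_B = 120×0.0198 = 2.37 mA, and I_E = (β+1)I_B = 2.39 mA.
V_CE = V_CC − I_C·R_C − I_E·R_E = 18 − 2.37×1.5 − 2.39×1.2 = 11.6 V.
V_CE = 11.6 V > 0.2 V confirms active-region operation.

I_C ≈ 2.4 mA, V_CE ≈ 12 V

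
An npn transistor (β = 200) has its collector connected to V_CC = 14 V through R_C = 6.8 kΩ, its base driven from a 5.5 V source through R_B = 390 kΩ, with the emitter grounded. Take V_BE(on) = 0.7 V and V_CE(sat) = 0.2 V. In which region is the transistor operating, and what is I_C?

saturation; I_C ≈ 2 mA

Assume active: I_B = (5.5 − 0.7)/390 = 0.0123 mA, giving I_C = β·I_B = 2.46 mA.
But then V_CE = 14 − 2.46×6.8 = -2.74 V < V_CE(sat) = 0.2 V — impossible in the active region.
So the transistor is saturated. With V_CE = 0.2 V, I_C = (V_CC − 0.2)/R_C = 13.8/6.8 = 2.03 mA.
Check: β·I_B = 2.46 mA > I_C = 2.03 mA, confirming saturation.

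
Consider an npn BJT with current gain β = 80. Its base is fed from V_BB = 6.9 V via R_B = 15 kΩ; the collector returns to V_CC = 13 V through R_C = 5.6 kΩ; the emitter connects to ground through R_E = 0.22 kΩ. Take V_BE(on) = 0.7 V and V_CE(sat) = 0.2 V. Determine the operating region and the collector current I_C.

saturation; I_C ≈ 2.2 mA

Assume active: I_B = (6.9 − 0.7)/(15 + 81×0.22) = 0.189 mA, I_C = β·I_B = 15.1 mA.
Then V_CE = 13 − 15.1×5.6 − 15.3×0.22 = -75 V < 0.2 V — the active assumption fails.
Re-solve with V_CE = 0.2 V. KCL at the emitter: V_E/R_E = (V_BB−0.7−V_E)/R_B + (V_CC−0.2−V_E)/R_C, giving V_E = 0.563 V.
I_C = (V_CC − 0.2 − V_E)/R_C = (12.8 − 0.563)/5.6 = 2.19 mA.
Check: I_B = (6.2 − 0.563)/15 = 0.376 mA, and β·I_B = 30.1 mA > I_C, confirming saturation.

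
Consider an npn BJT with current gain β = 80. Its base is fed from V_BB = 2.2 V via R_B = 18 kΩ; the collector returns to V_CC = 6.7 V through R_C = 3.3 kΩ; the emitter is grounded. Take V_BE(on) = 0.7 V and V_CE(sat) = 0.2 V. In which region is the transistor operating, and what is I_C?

Assume active: I_B = (2.2 − 0.7)/18 = 0.0833 mA, giving I_C = β·I_B = 6.67 mA.
But then V_CE = 6.7 − 6.67×3.3 = -15.3 V < V_CE(sat) = 0.2 V — impossible in the active region.
So the transistor is saturated. With V_CE = 0.2 V, I_C = (V_CC − 0.2)/R_C = 6.5/3.3 = 1.97 mA.
Check: β·I_B = 6.67 mA > I_C = 1.97 mA, confirming saturation.

saturation; I_C ≈ 2 mA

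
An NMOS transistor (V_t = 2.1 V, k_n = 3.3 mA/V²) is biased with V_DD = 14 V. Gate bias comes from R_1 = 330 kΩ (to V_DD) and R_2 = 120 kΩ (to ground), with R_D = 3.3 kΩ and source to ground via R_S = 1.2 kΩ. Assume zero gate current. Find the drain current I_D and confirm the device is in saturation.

I_D ≈ 0.79 mA

V_G = V_DD·R_2/(R_1+R_2) = 14×120/450 = 3.73 V.
Assume saturation: I_D = (k_n/2)(V_GS − V_t)² with V_GS = V_G − I_D·R_S = 3.73 − 1.2·I_D.
Substituting gives 2.38·I_D² − 7.47·I_D + 4.4 = 0, with roots I_D = 0.786 or 2.36 mA.
The root I_D = 2.36 mA gives V_GS = 0.905 V ≤ V_t, so take I_D = 0.786 mA.
Then V_GS = 2.79 V and V_DS = V_DD − I_D(R_D+R_S) = 14 − 0.786×4.5 = 10.5 V.
Saturation requires V_DS ≥ V_GS − V_t = 0.69 V; 10.5 ≥ 0.69 ✓.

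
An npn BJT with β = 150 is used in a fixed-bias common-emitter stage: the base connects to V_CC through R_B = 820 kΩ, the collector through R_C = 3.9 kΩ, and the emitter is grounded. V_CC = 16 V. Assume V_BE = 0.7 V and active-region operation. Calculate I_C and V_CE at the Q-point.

I_C ≈ 2.8 mA, V_CE ≈ 5.1 V

Base loop: V_CC = I_B·R_B + V_BE, so I_B = (16 − 0.7)/820 kΩ = 0.0187 mA.
In the active region I_C = β·I_B = 150 × 0.0187 = 2.8 mA.
Collector loop: V_CE = V_CC − I_C·R_C = 16 − 2.8×3.9 = 5.08 V.
Since V_CE = 5.08 V > V_CE(sat) ≈ 0.2 V, the transistor is in the active region as assumed.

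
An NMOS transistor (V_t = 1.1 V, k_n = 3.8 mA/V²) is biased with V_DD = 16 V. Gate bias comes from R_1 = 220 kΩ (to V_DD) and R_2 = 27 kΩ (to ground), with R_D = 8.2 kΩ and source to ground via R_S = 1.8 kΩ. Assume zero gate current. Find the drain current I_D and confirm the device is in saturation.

I_D ≈ 0.19 mA

V_G = V_DD·R_2/(R_1+R_2) = 16×27/247 = 1.75 V.
Assume saturation: I_D = (k_n/2)(V_GS − V_t)² with V_GS = V_G − I_D·R_S = 1.75 − 1.8·I_D.
Substituting gives 6.16·I_D² − 5.44·I_D + 0.8 = 0, with roots I_D = 0.186 or 0.697 mA.
The root I_D = 0.697 mA gives V_GS = 0.494 V ≤ V_t, so take I_D = 0.186 mA.
Then V_GS = 1.41 V and V_DS = V_DD − I_D(R_D+R_S) = 16 − 0.186×10 = 14.1 V.
Saturation requires V_DS ≥ V_GS − V_t = 0.313 V; 14.1 ≥ 0.313 ✓.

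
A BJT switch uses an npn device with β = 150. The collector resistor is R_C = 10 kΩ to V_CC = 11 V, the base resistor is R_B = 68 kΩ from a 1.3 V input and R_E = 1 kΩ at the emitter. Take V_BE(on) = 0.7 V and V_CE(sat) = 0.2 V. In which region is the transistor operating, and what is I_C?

Assume active. Base-emitter loop: I_B = (V_BB − V_BE)/(R_B + (β+1)R_E) = (1.3 − 0.7)/(68 + 151×1) = 0.00274 mA.
I_C = β·I_B = 150×0.00274 = 0.411 mA.
V_CE = V_CC − I_C·R_C − I_E·R_E = 11 − 0.411×10 − 0.414×1 = 6.48 V > V_CE(sat), so the active-region assumption holds.

active; I_C ≈ 0.41 mA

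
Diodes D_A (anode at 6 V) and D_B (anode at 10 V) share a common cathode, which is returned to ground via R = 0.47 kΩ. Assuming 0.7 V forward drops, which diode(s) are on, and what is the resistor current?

Only D_B conducts; I_R ≈ 20 mA

Assume both conduct. Then node N would need to be at both 6−0.7 = 5.3 V and 10−0.7 = 9.3 V, which is impossible.
Assume only D_B conducts: V_N = 10 − 0.7 = 9.3 V, so I_R = 9.3/0.47 = 19.8 mA.
Check D_A: its anode-to-cathode voltage is 6 − 9.3 = -3.3 V < 0.7 V, so it is off. The assumption is consistent.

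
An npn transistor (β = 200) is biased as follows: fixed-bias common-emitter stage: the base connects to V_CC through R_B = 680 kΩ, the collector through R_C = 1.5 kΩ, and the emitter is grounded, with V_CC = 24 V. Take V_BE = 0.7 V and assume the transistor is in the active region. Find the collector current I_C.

I_C ≈ 6.9 mA

Base loop: V_CC = I_B·R_B + V_BE, so I_B = (24 − 0.7)/680 kΩ = 0.0343 mA.
In the active region I_C = β·I_B = 200 × 0.0343 = 6.85 mA.
Collector loop: V_CE = V_CC − I_C·R_C = 24 − 6.85×1.5 = 13.7 V.
Since V_CE = 13.7 V > V_CE(sat) ≈ 0.2 V, the transistor is in the active region as assumed.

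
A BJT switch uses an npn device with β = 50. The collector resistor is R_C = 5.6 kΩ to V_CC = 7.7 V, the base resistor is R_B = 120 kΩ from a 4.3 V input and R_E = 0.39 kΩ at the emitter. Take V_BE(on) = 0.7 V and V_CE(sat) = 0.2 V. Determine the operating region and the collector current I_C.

Assume active: I_B = (4.3 − 0.7)/(120 + 51×0.39) = 0.0257 mA, I_C = β·I_B = 1.29 mA.
Then V_CE = 7.7 − 1.29×5.6 − 1.31×0.39 = -0.0175 V < 0.2 V — the active assumption fails.
Re-solve with V_CE = 0.2 V. KCL at the emitter: V_E/R_E = (V_BB−0.7−V_E)/R_B + (V_CC−0.2−V_E)/R_C, giving V_E = 0.498 V.
I_C = (V_CC − 0.2 − V_E)/R_C = (7.5 − 0.498)/5.6 = 1.25 mA.
Check: I_B = (3.6 − 0.498)/120 = 0.0259 mA, and β·I_B = 1.29 mA > I_C, confirming saturation.

saturation; I_C ≈ 1.3 mA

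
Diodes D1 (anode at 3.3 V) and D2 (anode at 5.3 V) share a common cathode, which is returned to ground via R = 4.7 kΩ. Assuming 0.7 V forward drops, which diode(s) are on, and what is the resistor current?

Only D2 conducts; I_R ≈ 0.98 mA

Assume both conduct. Then node N would need to be at both 3.3−0.7 = 2.6 V and 5.3−0.7 = 4.6 V, which is impossible.
Assume only D2 conducts: V_N = 5.3 − 0.7 = 4.6 V, so I_R = 4.6/4.7 = 0.979 mA.
Check D1: its anode-to-cathode voltage is 3.3 − 4.6 = -1.3 V < 0.7 V, so it is off. The assumption is consistent.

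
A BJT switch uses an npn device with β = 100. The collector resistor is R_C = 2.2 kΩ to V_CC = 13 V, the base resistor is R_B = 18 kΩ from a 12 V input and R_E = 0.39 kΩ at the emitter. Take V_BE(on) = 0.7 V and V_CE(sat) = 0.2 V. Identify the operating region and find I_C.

saturation; I_C ≈ 4.9 mA

Assume active: I_B = (12 − 0.7)/(18 + 101×0.39) = 0.197 mA, I_C = β·I_B = 19.7 mA.
Then V_CE = 13 − 19.7×2.2 − 19.9×0.39 = -38.1 V < 0.2 V — the active assumption fails.
Re-solve with V_CE = 0.2 V. KCL at the emitter: V_E/R_E = (V_BB−0.7−V_E)/R_B + (V_CC−0.2−V_E)/R_C, giving V_E = 2.1 V.
I_C = (V_CC − 0.2 − V_E)/R_C = (12.8 − 2.1)/2.2 = 4.87 mA.
Check: I_B = (11.3 − 2.1)/18 = 0.511 mA, and β·I_B = 51.1 mA > I_C, confirming saturation.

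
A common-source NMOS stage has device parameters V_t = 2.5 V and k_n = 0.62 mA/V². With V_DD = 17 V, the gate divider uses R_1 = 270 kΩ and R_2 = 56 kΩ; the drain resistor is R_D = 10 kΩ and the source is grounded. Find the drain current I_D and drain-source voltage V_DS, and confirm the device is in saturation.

V_G = V_DD·R_2/(R_1+R_2) = 17×56/326 = 2.92 V. With the source grounded, V_GS = V_G = 2.92 V.
Assume saturation: I_D = (k_n/2)(V_GS − V_t)² = (0.62/2)×(2.92 − 2.5)² = 0.31×0.42² = 0.0547 mA.
V_DS = V_DD − I_D·R_D = 17 − 0.0547×10 = 16.5 V.
Saturation requires V_DS ≥ V_GS − V_t = 0.42 V; 16.5 ≥ 0.42 ✓.

I_D ≈ 0.055 mA, V_DS ≈ 16 V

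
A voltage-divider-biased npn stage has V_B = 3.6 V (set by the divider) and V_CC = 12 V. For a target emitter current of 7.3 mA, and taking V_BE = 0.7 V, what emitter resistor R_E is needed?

V_E = V_B − V_BE = 3.6 − 0.7 = 2.9 V.
R_E = V_E / I_E = 2.9 / 7.3 = 0.397 kΩ.

R_E ≈ 0.4 kΩ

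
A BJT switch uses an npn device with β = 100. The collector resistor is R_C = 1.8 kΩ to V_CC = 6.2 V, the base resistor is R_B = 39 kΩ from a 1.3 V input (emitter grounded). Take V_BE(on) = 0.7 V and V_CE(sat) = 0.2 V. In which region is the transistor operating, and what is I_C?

active; I_C ≈ 1.5 mA

Assume active. Base-emitter loop: I_B = (V_BB − V_BE)/R_B = (1.3 − 0.7)/39 = 0.0154 mA.
I_C = β·I_B = 100×0.0154 = 1.54 mA.
V_CE = V_CC − I_C·R_C = 6.2 − 1.54×1.8 = 3.43 V > V_CE(sat), so the active-region assumption holds.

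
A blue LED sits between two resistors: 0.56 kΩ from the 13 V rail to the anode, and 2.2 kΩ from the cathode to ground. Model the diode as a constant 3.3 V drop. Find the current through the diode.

I ≈ 3.5 mA

The two resistors are in series with the diode, so KVL gives 13 = I·0.56 + 3.3 + I·2.2.
I = (13 − 3.3) / (0.56 + 2.2) kΩ = 9.7 / 2.76 = 3.51 mA.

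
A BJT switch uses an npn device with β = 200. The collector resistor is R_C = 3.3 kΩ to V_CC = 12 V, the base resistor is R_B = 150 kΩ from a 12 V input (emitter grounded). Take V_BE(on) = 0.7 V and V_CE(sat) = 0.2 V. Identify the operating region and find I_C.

saturation; I_C ≈ 3.6 mA

Assume active: I_B = (12 − 0.7)/150 = 0.0753 mA, giving I_C = β·I_B = 15.1 mA.
But then V_CE = 12 − 15.1×3.3 = -37.7 V < V_CE(sat) = 0.2 V — impossible in the active region.
So the transistor is saturated. With V_CE = 0.2 V, I_C = (V_CC − 0.2)/R_C = 11.8/3.3 = 3.58 mA.
Check: β·I_B = 15.1 mA > I_C = 3.58 mA, confirming saturation.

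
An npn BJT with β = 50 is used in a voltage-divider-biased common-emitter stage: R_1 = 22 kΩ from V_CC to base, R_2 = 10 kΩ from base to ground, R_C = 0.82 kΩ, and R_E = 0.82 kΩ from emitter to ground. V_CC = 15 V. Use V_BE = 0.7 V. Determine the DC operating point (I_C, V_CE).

I_C ≈ 4.1 mA, V_CE ≈ 8.2 V

Thevenize the base divider: V_Th = V_CC·R_2/(R_1+R_2) = 15×10/32 = 4.69 V, R_Th = R_1‖R_2 = 6.88 kΩ.
Base-emitter loop: V_Th = I_B·R_Th + V_BE + (β+1)I_B·R_E, so I_B = (4.69 − 0.7) / (6.88 + 51×0.82) = 0.0819 mA.
I_C = β·I_B = 50×0.0819 = 4.09 mA, and I_E = (β+1)I_B = 4.18 mA.
V_CE = V_CC − I_C·R_C − I_E·R_E = 15 − 4.09×0.82 − 4.18×0.82 = 8.22 V.
V_CE = 8.22 V > 0.2 V confirms active-region operation.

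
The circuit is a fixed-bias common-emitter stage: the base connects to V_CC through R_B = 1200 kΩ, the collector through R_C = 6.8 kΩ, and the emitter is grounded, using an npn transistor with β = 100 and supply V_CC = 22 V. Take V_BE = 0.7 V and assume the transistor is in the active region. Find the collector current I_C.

I_C ≈ 1.8 mA

Base loop: V_CC = I_B·R_B + V_BE, so I_B = (22 − 0.7)/1200 kΩ = 0.0178 mA.
In the active region I_C = β·I_B = 100 × 0.0178 = 1.78 mA.
Collector loop: V_CE = V_CC − I_C·R_C = 22 − 1.78×6.8 = 9.93 V.
Since V_CE = 9.93 V > V_CE(sat) ≈ 0.2 V, the transistor is in the active region as assumed.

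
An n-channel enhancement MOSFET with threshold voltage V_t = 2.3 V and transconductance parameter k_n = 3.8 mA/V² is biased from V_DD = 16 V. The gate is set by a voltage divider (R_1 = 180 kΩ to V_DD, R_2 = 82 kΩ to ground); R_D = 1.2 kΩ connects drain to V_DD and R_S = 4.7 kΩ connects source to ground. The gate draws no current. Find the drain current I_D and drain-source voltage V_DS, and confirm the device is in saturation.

I_D ≈ 0.47 mA, V_DS ≈ 13 V

V_G = V_DD·R_2/(R_1+R_2) = 16×82/262 = 5.01 V.
Assume saturation: I_D = (k_n/2)(V_GS − V_t)² with V_GS = V_G − I_D·R_S = 5.01 − 4.7·I_D.
Substituting gives 42·I_D² − 49.4·I_D + 13.9 = 0, with roots I_D = 0.47 or 0.706 mA.
The root I_D = 0.706 mA gives V_GS = 1.69 V ≤ V_t, so take I_D = 0.47 mA.
Then V_GS = 2.8 V and V_DS = V_DD − I_D(R_D+R_S) = 16 − 0.47×5.9 = 13.2 V.
Saturation requires V_DS ≥ V_GS − V_t = 0.497 V; 13.2 ≥ 0.497 ✓.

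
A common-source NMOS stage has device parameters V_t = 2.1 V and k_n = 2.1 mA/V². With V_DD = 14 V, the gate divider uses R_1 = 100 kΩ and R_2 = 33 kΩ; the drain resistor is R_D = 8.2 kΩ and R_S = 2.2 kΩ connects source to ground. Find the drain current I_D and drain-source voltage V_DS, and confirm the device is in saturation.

I_D ≈ 0.36 mA, V_DS ≈ 10 V

V_G = V_DD·R_2/(R_1+R_2) = 14×33/133 = 3.47 V.
Assume saturation: I_D = (k_n/2)(V_GS − V_t)² with V_GS = V_G − I_D·R_S = 3.47 − 2.2·I_D.
Substituting gives 5.08·I_D² − 7.35·I_D + 1.98 = 0, with roots I_D = 0.359 or 1.09 mA.
The root I_D = 1.09 mA gives V_GS = 1.08 V ≤ V_t, so take I_D = 0.359 mA.
Then V_GS = 2.68 V and V_DS = V_DD − I_D(R_D+R_S) = 14 − 0.359×10.4 = 10.3 V.
Saturation requires V_DS ≥ V_GS − V_t = 0.584 V; 10.3 ≥ 0.584 ✓.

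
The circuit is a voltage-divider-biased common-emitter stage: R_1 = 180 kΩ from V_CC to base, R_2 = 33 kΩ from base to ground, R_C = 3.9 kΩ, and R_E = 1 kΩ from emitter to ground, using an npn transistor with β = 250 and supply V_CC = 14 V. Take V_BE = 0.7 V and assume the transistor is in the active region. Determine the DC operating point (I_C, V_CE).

Thevenize the base divider: V_Th = V_CC·R_2/(R_1+R_2) = 14×33/213 = 2.17 V, R_Th = R_1‖R_2 = 27.9 kΩ.
Base-emitter loop: V_Th = I_B·R_Th + V_BE + (β+1)I_B·R_E, so I_B = (2.17 − 0.7) / (27.9 + 251×1) = 0.00527 mA.
I_C = β·I_B = 250×0.00527 = 1.32 mA, and I_E = (β+1)I_B = 1.32 mA.
V_CE = V_CC − I_C·R_C − I_E·R_E = 14 − 1.32×3.9 − 1.32×1 = 7.54 V.
V_CE = 7.54 V > 0.2 V confirms active-region operation.

I_C ≈ 1.3 mA, V_CE ≈ 7.5 V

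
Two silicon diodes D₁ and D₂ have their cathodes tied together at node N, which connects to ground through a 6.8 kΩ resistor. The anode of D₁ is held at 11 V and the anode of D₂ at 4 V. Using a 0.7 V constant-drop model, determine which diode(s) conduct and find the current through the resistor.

Only D₁ conducts; I_R ≈ 1.5 mA

Assume both conduct. Then node N would need to be at both 11−0.7 = 10.3 V and 4−0.7 = 3.3 V, which is impossible.
Assume only D₁ conducts: V_N = 11 − 0.7 = 10.3 V, so I_R = 10.3/6.8 = 1.51 mA.
Check D₂: its anode-to-cathode voltage is 4 − 10.3 = -6.3 V < 0.7 V, so it is off. The assumption is consistent.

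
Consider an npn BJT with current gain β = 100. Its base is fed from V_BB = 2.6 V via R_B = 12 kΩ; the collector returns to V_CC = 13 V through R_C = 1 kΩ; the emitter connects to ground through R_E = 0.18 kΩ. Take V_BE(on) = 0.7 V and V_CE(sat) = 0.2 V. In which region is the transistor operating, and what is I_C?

Assume active. Base-emitter loop: I_B = (V_BB − V_BE)/(R_B + (β+1)R_E) = (2.6 − 0.7)/(12 + 101×0.18) = 0.063 mA.
I_C = β·I_B = 100×0.063 = 6.3 mA.
V_CE = V_CC − I_C·R_C − I_E·R_E = 13 − 6.3×1 − 6.36×0.18 = 5.56 V > V_CE(sat), so the active-region assumption holds.

active; I_C ≈ 6.3 mA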